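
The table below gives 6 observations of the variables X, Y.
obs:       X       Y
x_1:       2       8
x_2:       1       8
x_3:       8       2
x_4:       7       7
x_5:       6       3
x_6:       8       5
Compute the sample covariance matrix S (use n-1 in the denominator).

Step 1 — column means:
  mean(X) = (2 + 1 + 8 + 7 + 6 + 8) / 6 = 32/6 = 5.3333
  mean(Y) = (8 + 8 + 2 + 7 + 3 + 5) / 6 = 33/6 = 5.5

Step 2 — sample covariance S[i,j] = (1/(n-1)) · Σ_k (x_{k,i} - mean_i) · (x_{k,j} - mean_j), with n-1 = 5.
  S[X,X] = ((-3.3333)·(-3.3333) + (-4.3333)·(-4.3333) + (2.6667)·(2.6667) + (1.6667)·(1.6667) + (0.6667)·(0.6667) + (2.6667)·(2.6667)) / 5 = 47.3333/5 = 9.4667
  S[X,Y] = ((-3.3333)·(2.5) + (-4.3333)·(2.5) + (2.6667)·(-3.5) + (1.6667)·(1.5) + (0.6667)·(-2.5) + (2.6667)·(-0.5)) / 5 = -29/5 = -5.8
  S[Y,Y] = ((2.5)·(2.5) + (2.5)·(2.5) + (-3.5)·(-3.5) + (1.5)·(1.5) + (-2.5)·(-2.5) + (-0.5)·(-0.5)) / 5 = 33.5/5 = 6.7

S is symmetric (S[j,i] = S[i,j]). Assembling:

S = [[9.4667, -5.8],
 [-5.8, 6.7]]


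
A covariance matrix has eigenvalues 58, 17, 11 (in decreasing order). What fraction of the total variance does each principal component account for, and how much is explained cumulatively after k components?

Step 1 — total variance = trace(Sigma) = Σ λ_i = 58 + 17 + 11 = 86.

Step 2 — fraction explained by component i = λ_i / Σ λ:
  PC1: 58/86 = 0.6744
  PC2: 17/86 = 0.1977
  PC3: 11/86 = 0.1279

Step 3 — cumulative fraction after k components = (λ_1 + ... + λ_k) / Σ λ:
  k = 1: 58/86 = 0.6744
  k = 2: (58 + 17)/86 = 75/86 = 0.8721
  k = 3: (58 + 17 + 11)/86 = 86/86 = 1

Summary (fraction, with percent):

explained: PC1 0.6744 (67.44%), PC2 0.1977 (19.77%), PC3 0.1279 (12.79%);  cumulative: 0.6744, 0.8721, 1


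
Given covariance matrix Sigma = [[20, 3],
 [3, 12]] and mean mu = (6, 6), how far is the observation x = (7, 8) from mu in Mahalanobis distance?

Step 1 — centre the observation: (x - mu) = (1, 2).

Step 2 — invert Sigma. det(Sigma) = 20·12 - (3)² = 231.
  Sigma^{-1} = (1/det) · [[d, -b], [-b, a]] = [[0.0519, -0.013],
 [-0.013, 0.0866]].

Step 3 — form the quadratic (x - mu)^T · Sigma^{-1} · (x - mu):
  Sigma^{-1} · (x - mu) = (0.026, 0.1602).
  (x - mu)^T · [Sigma^{-1} · (x - mu)] = (1)·(0.026) + (2)·(0.1602) = 0.3463.

Step 4 — take square root: d = √(0.3463) ≈ 0.5885.

d(x, mu) = √(0.3463) ≈ 0.5885


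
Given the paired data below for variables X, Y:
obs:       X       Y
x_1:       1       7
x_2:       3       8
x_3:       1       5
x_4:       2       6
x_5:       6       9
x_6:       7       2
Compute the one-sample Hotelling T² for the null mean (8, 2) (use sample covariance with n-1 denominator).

Step 1 — sample mean vector:
  mean(X) = (1 + 3 + 1 + 2 + 6 + 7) / 6 = 20/6 = 3.3333
  mean(Y) = (7 + 8 + 5 + 6 + 9 + 2) / 6 = 37/6 = 6.1667
  x̄ = (3.3333, 6.1667),  deviation x̄ - mu_0 = (3.3333, 6.1667) - (8, 2) = (-4.6667, 4.1667).

Step 2 — sample covariance matrix, S[i,j] = (1/(n-1)) · Σ_k (x_{k,i} - mean_i) · (x_{k,j} - mean_j), divisor n-1 = 5:
  S[X,X] = ((-2.3333)·(-2.3333) + (-0.3333)·(-0.3333) + (-2.3333)·(-2.3333) + (-1.3333)·(-1.3333) + (2.6667)·(2.6667) + (3.6667)·(3.6667)) / 5 = 33.3333/5 = 6.6667
  S[X,Y] = ((-2.3333)·(0.8333) + (-0.3333)·(1.8333) + (-2.3333)·(-1.1667) + (-1.3333)·(-0.1667) + (2.6667)·(2.8333) + (3.6667)·(-4.1667)) / 5 = -7.3333/5 = -1.4667
  S[Y,Y] = ((0.8333)·(0.8333) + (1.8333)·(1.8333) + (-1.1667)·(-1.1667) + (-0.1667)·(-0.1667) + (2.8333)·(2.8333) + (-4.1667)·(-4.1667)) / 5 = 30.8333/5 = 6.1667
  S = [[6.6667, -1.4667],
 [-1.4667, 6.1667]].

Step 3 — invert S. det(S) = 6.6667·6.1667 - (-1.4667)² = 38.96.
  S^{-1} = (1/det) · [[d, -b], [-b, a]] = [[0.1583, 0.0376],
 [0.0376, 0.1711]].

Step 4 — quadratic form (x̄ - mu_0)^T · S^{-1} · (x̄ - mu_0):
  S^{-1} · (x̄ - mu_0) = (-0.5818, 0.5373),
  (x̄ - mu_0)^T · [...] = (-4.6667)·(-0.5818) + (4.1667)·(0.5373) = 4.9538.

Step 5 — scale by n: T² = 6 · 4.9538 = 29.7228.

T² ≈ 29.7228


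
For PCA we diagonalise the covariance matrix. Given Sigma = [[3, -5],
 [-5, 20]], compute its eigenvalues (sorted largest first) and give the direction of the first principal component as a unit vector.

Step 1 — characteristic polynomial of 2×2 Sigma:
  det(Sigma - λI) = λ² - trace · λ + det = 0.
  trace = 3 + 20 = 23, det = 3·20 - (-5)² = 35.
Step 2 — discriminant:
  Δ = trace² - 4·det = 529 - 140 = 389.
Step 3 — eigenvalues:
  λ = (trace ± √Δ)/2 = (23 ± 19.7231)/2,
  λ_1 = 21.3615,  λ_2 = 1.6385.

Step 4 — unit eigenvector for λ_1: solve (Sigma - λ_1 I)v = 0. First row:
  (3 - 21.3615)·v_x + (-5)·v_y = 0, i.e. (-18.3615)·v_x + (-5)·v_y = 0,
  so v ∝ (b, λ_1 - a) = (-5, 18.3615); multiply by -1 so the first entry is positive: u = (5, -18.3615).
  ||u|| = √((5)² + (-18.3615)²) = √(362.1462) ≈ 19.0301,
  v_1 = u/||u|| ≈ (0.2627, -0.9649) (||v_1|| = 1).

λ_1 = 21.3615,  λ_2 = 1.6385;  v_1 ≈ (0.2627, -0.9649)


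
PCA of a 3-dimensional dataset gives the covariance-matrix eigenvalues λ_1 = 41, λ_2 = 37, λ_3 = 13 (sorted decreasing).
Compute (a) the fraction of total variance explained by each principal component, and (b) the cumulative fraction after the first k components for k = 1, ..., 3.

Step 1 — total variance = trace(Sigma) = Σ λ_i = 41 + 37 + 13 = 91.

Step 2 — fraction explained by component i = λ_i / Σ λ:
  PC1: 41/91 = 0.4505
  PC2: 37/91 = 0.4066
  PC3: 13/91 = 0.1429

Step 3 — cumulative fraction after k components = (λ_1 + ... + λ_k) / Σ λ:
  k = 1: 41/91 = 0.4505
  k = 2: (41 + 37)/91 = 78/91 = 0.8571
  k = 3: (41 + 37 + 13)/91 = 91/91 = 1

Summary (fraction, with percent):

explained: PC1 0.4505 (45.05%), PC2 0.4066 (40.66%), PC3 0.1429 (14.29%);  cumulative: 0.4505, 0.8571, 1


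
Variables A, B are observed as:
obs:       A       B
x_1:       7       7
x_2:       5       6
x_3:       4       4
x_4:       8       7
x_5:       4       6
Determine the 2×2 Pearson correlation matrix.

Step 1 — column means:
  mean(A) = (7 + 5 + 4 + 8 + 4) / 5 = 28/5 = 5.6
  mean(B) = (7 + 6 + 4 + 7 + 6) / 5 = 30/5 = 6

Step 2 — sample variances and covariances s[i,j] = (1/(n-1)) · Σ_k (x_{k,i} - mean_i) · (x_{k,j} - mean_j), with n-1 = 4:
  s[A,A] = ((1.4)·(1.4) + (-0.6)·(-0.6) + (-1.6)·(-1.6) + (2.4)·(2.4) + (-1.6)·(-1.6)) / 4 = 13.2/4 = 3.3
  s[A,B] = ((1.4)·(1) + (-0.6)·(0) + (-1.6)·(-2) + (2.4)·(1) + (-1.6)·(0)) / 4 = 7/4 = 1.75
  s[B,B] = ((1)·(1) + (0)·(0) + (-2)·(-2) + (1)·(1) + (0)·(0)) / 4 = 6/4 = 1.5
  Sample standard deviations s_i = √(s[i,i]):
  s(A) = √(3.3) = 1.8166
  s(B) = √(1.5) = 1.2247

Step 3 — r_{ij} = s_{ij} / (s_i · s_j):
  r[A,A] = 1 (diagonal).
  r[A,B] = 1.75 / (1.8166 · 1.2247) = 1.75 / 2.2249 = 0.7866
  r[B,B] = 1 (diagonal).

R is symmetric with unit diagonal. Assembling:

R = [[1, 0.7866],
 [0.7866, 1]]


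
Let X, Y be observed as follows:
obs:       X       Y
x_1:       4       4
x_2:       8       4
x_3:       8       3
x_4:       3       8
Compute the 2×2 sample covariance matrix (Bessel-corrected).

Step 1 — column means:
  mean(X) = (4 + 8 + 8 + 3) / 4 = 23/4 = 5.75
  mean(Y) = (4 + 4 + 3 + 8) / 4 = 19/4 = 4.75

Step 2 — sample covariance S[i,j] = (1/(n-1)) · Σ_k (x_{k,i} - mean_i) · (x_{k,j} - mean_j), with n-1 = 3.
  S[X,X] = ((-1.75)·(-1.75) + (2.25)·(2.25) + (2.25)·(2.25) + (-2.75)·(-2.75)) / 3 = 20.75/3 = 6.9167
  S[X,Y] = ((-1.75)·(-0.75) + (2.25)·(-0.75) + (2.25)·(-1.75) + (-2.75)·(3.25)) / 3 = -13.25/3 = -4.4167
  S[Y,Y] = ((-0.75)·(-0.75) + (-0.75)·(-0.75) + (-1.75)·(-1.75) + (3.25)·(3.25)) / 3 = 14.75/3 = 4.9167

S is symmetric (S[j,i] = S[i,j]). Assembling:

S = [[6.9167, -4.4167],
 [-4.4167, 4.9167]]


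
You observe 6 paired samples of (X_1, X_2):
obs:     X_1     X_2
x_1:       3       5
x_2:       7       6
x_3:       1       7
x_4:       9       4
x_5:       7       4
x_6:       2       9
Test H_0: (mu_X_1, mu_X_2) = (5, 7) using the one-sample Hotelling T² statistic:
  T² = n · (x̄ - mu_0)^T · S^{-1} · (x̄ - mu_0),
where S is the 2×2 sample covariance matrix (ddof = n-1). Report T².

Step 1 — sample mean vector:
  mean(X_1) = (3 + 7 + 1 + 9 + 7 + 2) / 6 = 29/6 = 4.8333
  mean(X_2) = (5 + 6 + 7 + 4 + 4 + 9) / 6 = 35/6 = 5.8333
  x̄ = (4.8333, 5.8333),  deviation x̄ - mu_0 = (4.8333, 5.8333) - (5, 7) = (-0.1667, -1.1667).

Step 2 — sample covariance matrix, S[i,j] = (1/(n-1)) · Σ_k (x_{k,i} - mean_i) · (x_{k,j} - mean_j), divisor n-1 = 5:
  S[X_1,X_1] = ((-1.8333)·(-1.8333) + (2.1667)·(2.1667) + (-3.8333)·(-3.8333) + (4.1667)·(4.1667) + (2.1667)·(2.1667) + (-2.8333)·(-2.8333)) / 5 = 52.8333/5 = 10.5667
  S[X_1,X_2] = ((-1.8333)·(-0.8333) + (2.1667)·(0.1667) + (-3.8333)·(1.1667) + (4.1667)·(-1.8333) + (2.1667)·(-1.8333) + (-2.8333)·(3.1667)) / 5 = -23.1667/5 = -4.6333
  S[X_2,X_2] = ((-0.8333)·(-0.8333) + (0.1667)·(0.1667) + (1.1667)·(1.1667) + (-1.8333)·(-1.8333) + (-1.8333)·(-1.8333) + (3.1667)·(3.1667)) / 5 = 18.8333/5 = 3.7667
  S = [[10.5667, -4.6333],
 [-4.6333, 3.7667]].

Step 3 — invert S. det(S) = 10.5667·3.7667 - (-4.6333)² = 18.3333.
  S^{-1} = (1/det) · [[d, -b], [-b, a]] = [[0.2055, 0.2527],
 [0.2527, 0.5764]].

Step 4 — quadratic form (x̄ - mu_0)^T · S^{-1} · (x̄ - mu_0):
  S^{-1} · (x̄ - mu_0) = (-0.3291, -0.7145),
  (x̄ - mu_0)^T · [...] = (-0.1667)·(-0.3291) + (-1.1667)·(-0.7145) = 0.8885.

Step 5 — scale by n: T² = 6 · 0.8885 = 5.3309.

T² ≈ 5.3309


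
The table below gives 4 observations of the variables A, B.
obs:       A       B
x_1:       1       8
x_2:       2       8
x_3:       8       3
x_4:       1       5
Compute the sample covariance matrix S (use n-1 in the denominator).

Step 1 — column means:
  mean(A) = (1 + 2 + 8 + 1) / 4 = 12/4 = 3
  mean(B) = (8 + 8 + 3 + 5) / 4 = 24/4 = 6

Step 2 — sample covariance S[i,j] = (1/(n-1)) · Σ_k (x_{k,i} - mean_i) · (x_{k,j} - mean_j), with n-1 = 3.
  S[A,A] = ((-2)·(-2) + (-1)·(-1) + (5)·(5) + (-2)·(-2)) / 3 = 34/3 = 11.3333
  S[A,B] = ((-2)·(2) + (-1)·(2) + (5)·(-3) + (-2)·(-1)) / 3 = -19/3 = -6.3333
  S[B,B] = ((2)·(2) + (2)·(2) + (-3)·(-3) + (-1)·(-1)) / 3 = 18/3 = 6

S is symmetric (S[j,i] = S[i,j]). Assembling:

S = [[11.3333, -6.3333],
 [-6.3333, 6]]


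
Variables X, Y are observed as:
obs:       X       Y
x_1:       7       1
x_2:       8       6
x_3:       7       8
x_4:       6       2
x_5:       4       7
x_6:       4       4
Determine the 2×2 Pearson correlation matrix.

Step 1 — column means:
  mean(X) = (7 + 8 + 7 + 6 + 4 + 4) / 6 = 36/6 = 6
  mean(Y) = (1 + 6 + 8 + 2 + 7 + 4) / 6 = 28/6 = 4.6667

Step 2 — sample variances and covariances s[i,j] = (1/(n-1)) · Σ_k (x_{k,i} - mean_i) · (x_{k,j} - mean_j), with n-1 = 5:
  s[X,X] = ((1)·(1) + (2)·(2) + (1)·(1) + (0)·(0) + (-2)·(-2) + (-2)·(-2)) / 5 = 14/5 = 2.8
  s[X,Y] = ((1)·(-3.6667) + (2)·(1.3333) + (1)·(3.3333) + (0)·(-2.6667) + (-2)·(2.3333) + (-2)·(-0.6667)) / 5 = -1/5 = -0.2
  s[Y,Y] = ((-3.6667)·(-3.6667) + (1.3333)·(1.3333) + (3.3333)·(3.3333) + (-2.6667)·(-2.6667) + (2.3333)·(2.3333) + (-0.6667)·(-0.6667)) / 5 = 39.3333/5 = 7.8667
  Sample standard deviations s_i = √(s[i,i]):
  s(X) = √(2.8) = 1.6733
  s(Y) = √(7.8667) = 2.8048

Step 3 — r_{ij} = s_{ij} / (s_i · s_j):
  r[X,X] = 1 (diagonal).
  r[X,Y] = -0.2 / (1.6733 · 2.8048) = -0.2 / 4.6933 = -0.0426
  r[Y,Y] = 1 (diagonal).

R is symmetric with unit diagonal. Assembling:

R = [[1, -0.0426],
 [-0.0426, 1]]


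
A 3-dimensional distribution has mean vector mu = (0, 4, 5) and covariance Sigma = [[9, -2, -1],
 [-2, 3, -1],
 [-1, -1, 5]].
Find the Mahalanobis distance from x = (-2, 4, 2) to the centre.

Step 1 — centre the observation: (x - mu) = (-2, 0, -3).

Step 2 — invert Sigma (cofactor / det for 3×3, or solve directly):
  Sigma^{-1} = [[0.1414, 0.1111, 0.0505],
 [0.1111, 0.4444, 0.1111],
 [0.0505, 0.1111, 0.2323]].

Step 3 — form the quadratic (x - mu)^T · Sigma^{-1} · (x - mu):
  Sigma^{-1} · (x - mu) = (-0.4343, -0.5556, -0.798).
  (x - mu)^T · [Sigma^{-1} · (x - mu)] = (-2)·(-0.4343) + (0)·(-0.5556) + (-3)·(-0.798) = 3.2626.

Step 4 — take square root: d = √(3.2626) ≈ 1.8063.

d(x, mu) = √(3.2626) ≈ 1.8063


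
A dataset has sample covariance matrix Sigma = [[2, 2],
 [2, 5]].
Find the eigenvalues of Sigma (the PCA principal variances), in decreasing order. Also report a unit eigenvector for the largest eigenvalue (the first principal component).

Step 1 — characteristic polynomial of 2×2 Sigma:
  det(Sigma - λI) = λ² - trace · λ + det = 0.
  trace = 2 + 5 = 7, det = 2·5 - (2)² = 6.
Step 2 — discriminant:
  Δ = trace² - 4·det = 49 - 24 = 25.
Step 3 — eigenvalues:
  λ = (trace ± √Δ)/2 = (7 ± 5)/2,
  λ_1 = 6,  λ_2 = 1.

Step 4 — unit eigenvector for λ_1: solve (Sigma - λ_1 I)v = 0. First row:
  (2 - 6)·v_x + (2)·v_y = 0, i.e. (-4)·v_x + (2)·v_y = 0,
  so v ∝ (b, λ_1 - a) = (2, 4) = u.
  ||u|| = √((2)² + (4)²) = √(20) ≈ 4.4721,
  v_1 = u/||u|| ≈ (0.4472, 0.8944) (||v_1|| = 1).

λ_1 = 6,  λ_2 = 1;  v_1 ≈ (0.4472, 0.8944)


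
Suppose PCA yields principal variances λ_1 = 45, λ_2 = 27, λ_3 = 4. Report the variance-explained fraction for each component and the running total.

Step 1 — total variance = trace(Sigma) = Σ λ_i = 45 + 27 + 4 = 76.

Step 2 — fraction explained by component i = λ_i / Σ λ:
  PC1: 45/76 = 0.5921
  PC2: 27/76 = 0.3553
  PC3: 4/76 = 0.0526

Step 3 — cumulative fraction after k components = (λ_1 + ... + λ_k) / Σ λ:
  k = 1: 45/76 = 0.5921
  k = 2: (45 + 27)/76 = 72/76 = 0.9474
  k = 3: (45 + 27 + 4)/76 = 76/76 = 1

Summary (fraction, with percent):

explained: PC1 0.5921 (59.21%), PC2 0.3553 (35.53%), PC3 0.0526 (5.26%);  cumulative: 0.5921, 0.9474, 1


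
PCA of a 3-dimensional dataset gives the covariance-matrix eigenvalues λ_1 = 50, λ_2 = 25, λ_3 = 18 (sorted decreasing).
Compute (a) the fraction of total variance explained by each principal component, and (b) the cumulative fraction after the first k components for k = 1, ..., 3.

Step 1 — total variance = trace(Sigma) = Σ λ_i = 50 + 25 + 18 = 93.

Step 2 — fraction explained by component i = λ_i / Σ λ:
  PC1: 50/93 = 0.5376
  PC2: 25/93 = 0.2688
  PC3: 18/93 = 0.1935

Step 3 — cumulative fraction after k components = (λ_1 + ... + λ_k) / Σ λ:
  k = 1: 50/93 = 0.5376
  k = 2: (50 + 25)/93 = 75/93 = 0.8065
  k = 3: (50 + 25 + 18)/93 = 93/93 = 1

Summary (fraction, with percent):

explained: PC1 0.5376 (53.76%), PC2 0.2688 (26.88%), PC3 0.1935 (19.35%);  cumulative: 0.5376, 0.8065, 1


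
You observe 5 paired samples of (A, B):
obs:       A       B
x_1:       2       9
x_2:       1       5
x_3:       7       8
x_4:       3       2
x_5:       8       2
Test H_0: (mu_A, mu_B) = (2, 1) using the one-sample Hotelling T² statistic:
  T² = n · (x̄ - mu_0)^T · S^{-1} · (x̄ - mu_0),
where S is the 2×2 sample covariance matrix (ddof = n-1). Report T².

Step 1 — sample mean vector:
  mean(A) = (2 + 1 + 7 + 3 + 8) / 5 = 21/5 = 4.2
  mean(B) = (9 + 5 + 8 + 2 + 2) / 5 = 26/5 = 5.2
  x̄ = (4.2, 5.2),  deviation x̄ - mu_0 = (4.2, 5.2) - (2, 1) = (2.2, 4.2).

Step 2 — sample covariance matrix, S[i,j] = (1/(n-1)) · Σ_k (x_{k,i} - mean_i) · (x_{k,j} - mean_j), divisor n-1 = 4:
  S[A,A] = ((-2.2)·(-2.2) + (-3.2)·(-3.2) + (2.8)·(2.8) + (-1.2)·(-1.2) + (3.8)·(3.8)) / 4 = 38.8/4 = 9.7
  S[A,B] = ((-2.2)·(3.8) + (-3.2)·(-0.2) + (2.8)·(2.8) + (-1.2)·(-3.2) + (3.8)·(-3.2)) / 4 = -8.2/4 = -2.05
  S[B,B] = ((3.8)·(3.8) + (-0.2)·(-0.2) + (2.8)·(2.8) + (-3.2)·(-3.2) + (-3.2)·(-3.2)) / 4 = 42.8/4 = 10.7
  S = [[9.7, -2.05],
 [-2.05, 10.7]].

Step 3 — invert S. det(S) = 9.7·10.7 - (-2.05)² = 99.5875.
  S^{-1} = (1/det) · [[d, -b], [-b, a]] = [[0.1074, 0.0206],
 [0.0206, 0.0974]].

Step 4 — quadratic form (x̄ - mu_0)^T · S^{-1} · (x̄ - mu_0):
  S^{-1} · (x̄ - mu_0) = (0.3228, 0.4544),
  (x̄ - mu_0)^T · [...] = (2.2)·(0.3228) + (4.2)·(0.4544) = 2.6186.

Step 5 — scale by n: T² = 5 · 2.6186 = 13.093.

T² ≈ 13.093


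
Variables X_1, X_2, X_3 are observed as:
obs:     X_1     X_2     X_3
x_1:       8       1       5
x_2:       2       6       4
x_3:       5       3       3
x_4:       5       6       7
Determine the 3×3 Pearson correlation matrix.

Step 1 — column means:
  mean(X_1) = (8 + 2 + 5 + 5) / 4 = 20/4 = 5
  mean(X_2) = (1 + 6 + 3 + 6) / 4 = 16/4 = 4
  mean(X_3) = (5 + 4 + 3 + 7) / 4 = 19/4 = 4.75

Step 2 — sample variances and covariances s[i,j] = (1/(n-1)) · Σ_k (x_{k,i} - mean_i) · (x_{k,j} - mean_j), with n-1 = 3:
  s[X_1,X_1] = ((3)·(3) + (-3)·(-3) + (0)·(0) + (0)·(0)) / 3 = 18/3 = 6
  s[X_1,X_2] = ((3)·(-3) + (-3)·(2) + (0)·(-1) + (0)·(2)) / 3 = -15/3 = -5
  s[X_1,X_3] = ((3)·(0.25) + (-3)·(-0.75) + (0)·(-1.75) + (0)·(2.25)) / 3 = 3/3 = 1
  s[X_2,X_2] = ((-3)·(-3) + (2)·(2) + (-1)·(-1) + (2)·(2)) / 3 = 18/3 = 6
  s[X_2,X_3] = ((-3)·(0.25) + (2)·(-0.75) + (-1)·(-1.75) + (2)·(2.25)) / 3 = 4/3 = 1.3333
  s[X_3,X_3] = ((0.25)·(0.25) + (-0.75)·(-0.75) + (-1.75)·(-1.75) + (2.25)·(2.25)) / 3 = 8.75/3 = 2.9167
  Sample standard deviations s_i = √(s[i,i]):
  s(X_1) = √(6) = 2.4495
  s(X_2) = √(6) = 2.4495
  s(X_3) = √(2.9167) = 1.7078

Step 3 — r_{ij} = s_{ij} / (s_i · s_j):
  r[X_1,X_1] = 1 (diagonal).
  r[X_1,X_2] = -5 / (2.4495 · 2.4495) = -5 / 6 = -0.8333
  r[X_1,X_3] = 1 / (2.4495 · 1.7078) = 1 / 4.1833 = 0.239
  r[X_2,X_2] = 1 (diagonal).
  r[X_2,X_3] = 1.3333 / (2.4495 · 1.7078) = 1.3333 / 4.1833 = 0.3187
  r[X_3,X_3] = 1 (diagonal).

R is symmetric with unit diagonal. Assembling:

R = [[1, -0.8333, 0.239],
 [-0.8333, 1, 0.3187],
 [0.239, 0.3187, 1]]


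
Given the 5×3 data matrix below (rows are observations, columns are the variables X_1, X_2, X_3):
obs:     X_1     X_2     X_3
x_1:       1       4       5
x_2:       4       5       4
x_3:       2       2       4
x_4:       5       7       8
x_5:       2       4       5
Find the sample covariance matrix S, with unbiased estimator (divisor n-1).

Step 1 — column means:
  mean(X_1) = (1 + 4 + 2 + 5 + 2) / 5 = 14/5 = 2.8
  mean(X_2) = (4 + 5 + 2 + 7 + 4) / 5 = 22/5 = 4.4
  mean(X_3) = (5 + 4 + 4 + 8 + 5) / 5 = 26/5 = 5.2

Step 2 — sample covariance S[i,j] = (1/(n-1)) · Σ_k (x_{k,i} - mean_i) · (x_{k,j} - mean_j), with n-1 = 4.
  S[X_1,X_1] = ((-1.8)·(-1.8) + (1.2)·(1.2) + (-0.8)·(-0.8) + (2.2)·(2.2) + (-0.8)·(-0.8)) / 4 = 10.8/4 = 2.7
  S[X_1,X_2] = ((-1.8)·(-0.4) + (1.2)·(0.6) + (-0.8)·(-2.4) + (2.2)·(2.6) + (-0.8)·(-0.4)) / 4 = 9.4/4 = 2.35
  S[X_1,X_3] = ((-1.8)·(-0.2) + (1.2)·(-1.2) + (-0.8)·(-1.2) + (2.2)·(2.8) + (-0.8)·(-0.2)) / 4 = 6.2/4 = 1.55
  S[X_2,X_2] = ((-0.4)·(-0.4) + (0.6)·(0.6) + (-2.4)·(-2.4) + (2.6)·(2.6) + (-0.4)·(-0.4)) / 4 = 13.2/4 = 3.3
  S[X_2,X_3] = ((-0.4)·(-0.2) + (0.6)·(-1.2) + (-2.4)·(-1.2) + (2.6)·(2.8) + (-0.4)·(-0.2)) / 4 = 9.6/4 = 2.4
  S[X_3,X_3] = ((-0.2)·(-0.2) + (-1.2)·(-1.2) + (-1.2)·(-1.2) + (2.8)·(2.8) + (-0.2)·(-0.2)) / 4 = 10.8/4 = 2.7

S is symmetric (S[j,i] = S[i,j]). Assembling:

S = [[2.7, 2.35, 1.55],
 [2.35, 3.3, 2.4],
 [1.55, 2.4, 2.7]]


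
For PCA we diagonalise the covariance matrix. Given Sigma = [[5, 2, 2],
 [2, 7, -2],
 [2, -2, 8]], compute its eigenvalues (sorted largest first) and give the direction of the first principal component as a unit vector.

Step 1 — characteristic polynomial p(λ) = det(λI - Sigma) = λ³ - tr·λ² + c_1·λ - det, where tr = trace, c_1 = sum of the principal 2×2 minors, det = det(Sigma):
  tr = 5 + 7 + 8 = 20,
  c_1 = (5·7 - (2)²) + (5·8 - (2)²) + (7·8 - (-2)²) = 31 + 36 + 52 = 119,
  det = 5·(7·8 - (-2)²) - (2)·((2)·8 - (-2)·(2)) + (2)·((2)·(-2) - 7·(2)) = 5·(52) - (2)·(20) + (2)·(-18) = 184.
  So p(λ) = λ³ - 20λ² + 119λ - 184.
Step 2 — look for an integer root (rational root theorem: any rational root is an integer divisor of 184). Testing λ = 8:
  p(8) = 512 - 1280 + 952 - 184 = 0  ✓
  Dividing out (λ - 8): p(λ) = (λ - 8)(λ² - 12λ + 23).
Step 3 — remaining eigenvalues from the quadratic λ² - 12λ + 23 = 0:
  Δ = 12² - 4·23 = 144 - 92 = 52,  λ = (12 ± √52)/2 = (12 ± 7.2111)/2 ≈ 9.6056 or 2.3944.
  Sorted: λ_1 = 9.6056,  λ_2 = 8,  λ_3 = 2.3944  (check: sum = 20 = tr ✓).

Step 4 — unit eigenvector for λ_1 ≈ 9.6056: v spans the null space of (Sigma - λ_1 I), whose rows are
  r_1 = (-4.6056, 2, 2),  r_2 = (2, -2.6056, -2),  r_3 = (2, -2, -1.6056).
  v is orthogonal to every row, so take v ∝ r_1 × r_2 = ((2)·(-2) - (2)·(-2.6056), (2)·(2) - (-4.6056)·(-2), (-4.6056)·(-2.6056) - (2)·(2)) ≈ (1.2111, -5.2111, 8).
  Let u = (1.2111, -5.2111, 8).
  ||u|| = √((1.2111)² + (-5.2111)² + (8)²) = √(92.6224) ≈ 9.6241,  v_1 = u/||u|| ≈ (0.1258, -0.5415, 0.8313) (||v_1|| = 1).

λ_1 = 9.6056,  λ_2 = 8,  λ_3 = 2.3944;  v_1 ≈ (0.1258, -0.5415, 0.8313)


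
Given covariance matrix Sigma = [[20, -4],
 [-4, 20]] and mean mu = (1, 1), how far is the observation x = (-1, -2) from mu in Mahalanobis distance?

Step 1 — centre the observation: (x - mu) = (-2, -3).

Step 2 — invert Sigma. det(Sigma) = 20·20 - (-4)² = 384.
  Sigma^{-1} = (1/det) · [[d, -b], [-b, a]] = [[0.0521, 0.0104],
 [0.0104, 0.0521]].

Step 3 — form the quadratic (x - mu)^T · Sigma^{-1} · (x - mu):
  Sigma^{-1} · (x - mu) = (-0.1354, -0.1771).
  (x - mu)^T · [Sigma^{-1} · (x - mu)] = (-2)·(-0.1354) + (-3)·(-0.1771) = 0.8021.

Step 4 — take square root: d = √(0.8021) ≈ 0.8956.

d(x, mu) = √(0.8021) ≈ 0.8956


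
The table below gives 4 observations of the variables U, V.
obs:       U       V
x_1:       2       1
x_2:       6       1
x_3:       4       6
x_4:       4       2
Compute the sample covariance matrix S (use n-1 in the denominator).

Step 1 — column means:
  mean(U) = (2 + 6 + 4 + 4) / 4 = 16/4 = 4
  mean(V) = (1 + 1 + 6 + 2) / 4 = 10/4 = 2.5

Step 2 — sample covariance S[i,j] = (1/(n-1)) · Σ_k (x_{k,i} - mean_i) · (x_{k,j} - mean_j), with n-1 = 3.
  S[U,U] = ((-2)·(-2) + (2)·(2) + (0)·(0) + (0)·(0)) / 3 = 8/3 = 2.6667
  S[U,V] = ((-2)·(-1.5) + (2)·(-1.5) + (0)·(3.5) + (0)·(-0.5)) / 3 = 0/3 = 0
  S[V,V] = ((-1.5)·(-1.5) + (-1.5)·(-1.5) + (3.5)·(3.5) + (-0.5)·(-0.5)) / 3 = 17/3 = 5.6667

S is symmetric (S[j,i] = S[i,j]). Assembling:

S = [[2.6667, 0],
 [0, 5.6667]]


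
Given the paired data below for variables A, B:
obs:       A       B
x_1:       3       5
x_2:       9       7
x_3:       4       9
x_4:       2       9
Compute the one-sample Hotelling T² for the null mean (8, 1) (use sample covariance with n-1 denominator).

Step 1 — sample mean vector:
  mean(A) = (3 + 9 + 4 + 2) / 4 = 18/4 = 4.5
  mean(B) = (5 + 7 + 9 + 9) / 4 = 30/4 = 7.5
  x̄ = (4.5, 7.5),  deviation x̄ - mu_0 = (4.5, 7.5) - (8, 1) = (-3.5, 6.5).

Step 2 — sample covariance matrix, S[i,j] = (1/(n-1)) · Σ_k (x_{k,i} - mean_i) · (x_{k,j} - mean_j), divisor n-1 = 3:
  S[A,A] = ((-1.5)·(-1.5) + (4.5)·(4.5) + (-0.5)·(-0.5) + (-2.5)·(-2.5)) / 3 = 29/3 = 9.6667
  S[A,B] = ((-1.5)·(-2.5) + (4.5)·(-0.5) + (-0.5)·(1.5) + (-2.5)·(1.5)) / 3 = -3/3 = -1
  S[B,B] = ((-2.5)·(-2.5) + (-0.5)·(-0.5) + (1.5)·(1.5) + (1.5)·(1.5)) / 3 = 11/3 = 3.6667
  S = [[9.6667, -1],
 [-1, 3.6667]].

Step 3 — invert S. det(S) = 9.6667·3.6667 - (-1)² = 34.4444.
  S^{-1} = (1/det) · [[d, -b], [-b, a]] = [[0.1065, 0.029],
 [0.029, 0.2806]].

Step 4 — quadratic form (x̄ - mu_0)^T · S^{-1} · (x̄ - mu_0):
  S^{-1} · (x̄ - mu_0) = (-0.1839, 1.7226),
  (x̄ - mu_0)^T · [...] = (-3.5)·(-0.1839) + (6.5)·(1.7226) = 11.8403.

Step 5 — scale by n: T² = 4 · 11.8403 = 47.3613.

T² ≈ 47.3613


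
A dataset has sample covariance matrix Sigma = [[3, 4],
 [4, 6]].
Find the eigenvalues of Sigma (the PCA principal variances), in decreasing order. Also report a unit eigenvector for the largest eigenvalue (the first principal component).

Step 1 — characteristic polynomial of 2×2 Sigma:
  det(Sigma - λI) = λ² - trace · λ + det = 0.
  trace = 3 + 6 = 9, det = 3·6 - (4)² = 2.
Step 2 — discriminant:
  Δ = trace² - 4·det = 81 - 8 = 73.
Step 3 — eigenvalues:
  λ = (trace ± √Δ)/2 = (9 ± 8.544)/2,
  λ_1 = 8.772,  λ_2 = 0.228.

Step 4 — unit eigenvector for λ_1: solve (Sigma - λ_1 I)v = 0. First row:
  (3 - 8.772)·v_x + (4)·v_y = 0, i.e. (-5.772)·v_x + (4)·v_y = 0,
  so v ∝ (b, λ_1 - a) = (4, 5.772) = u.
  ||u|| = √((4)² + (5.772)²) = √(49.316) ≈ 7.0225,
  v_1 = u/||u|| ≈ (0.5696, 0.8219) (||v_1|| = 1).

λ_1 = 8.772,  λ_2 = 0.228;  v_1 ≈ (0.5696, 0.8219)


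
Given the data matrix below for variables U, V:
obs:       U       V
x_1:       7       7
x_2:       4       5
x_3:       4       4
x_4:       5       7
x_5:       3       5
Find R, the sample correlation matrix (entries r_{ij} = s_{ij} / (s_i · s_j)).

Step 1 — column means:
  mean(U) = (7 + 4 + 4 + 5 + 3) / 5 = 23/5 = 4.6
  mean(V) = (7 + 5 + 4 + 7 + 5) / 5 = 28/5 = 5.6

Step 2 — sample variances and covariances s[i,j] = (1/(n-1)) · Σ_k (x_{k,i} - mean_i) · (x_{k,j} - mean_j), with n-1 = 4:
  s[U,U] = ((2.4)·(2.4) + (-0.6)·(-0.6) + (-0.6)·(-0.6) + (0.4)·(0.4) + (-1.6)·(-1.6)) / 4 = 9.2/4 = 2.3
  s[U,V] = ((2.4)·(1.4) + (-0.6)·(-0.6) + (-0.6)·(-1.6) + (0.4)·(1.4) + (-1.6)·(-0.6)) / 4 = 6.2/4 = 1.55
  s[V,V] = ((1.4)·(1.4) + (-0.6)·(-0.6) + (-1.6)·(-1.6) + (1.4)·(1.4) + (-0.6)·(-0.6)) / 4 = 7.2/4 = 1.8
  Sample standard deviations s_i = √(s[i,i]):
  s(U) = √(2.3) = 1.5166
  s(V) = √(1.8) = 1.3416

Step 3 — r_{ij} = s_{ij} / (s_i · s_j):
  r[U,U] = 1 (diagonal).
  r[U,V] = 1.55 / (1.5166 · 1.3416) = 1.55 / 2.0347 = 0.7618
  r[V,V] = 1 (diagonal).

R is symmetric with unit diagonal. Assembling:

R = [[1, 0.7618],
 [0.7618, 1]]


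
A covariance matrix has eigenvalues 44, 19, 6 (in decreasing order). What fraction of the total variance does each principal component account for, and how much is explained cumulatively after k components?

Step 1 — total variance = trace(Sigma) = Σ λ_i = 44 + 19 + 6 = 69.

Step 2 — fraction explained by component i = λ_i / Σ λ:
  PC1: 44/69 = 0.6377
  PC2: 19/69 = 0.2754
  PC3: 6/69 = 0.087

Step 3 — cumulative fraction after k components = (λ_1 + ... + λ_k) / Σ λ:
  k = 1: 44/69 = 0.6377
  k = 2: (44 + 19)/69 = 63/69 = 0.913
  k = 3: (44 + 19 + 6)/69 = 69/69 = 1

Summary (fraction, with percent):

explained: PC1 0.6377 (63.77%), PC2 0.2754 (27.54%), PC3 0.087 (8.7%);  cumulative: 0.6377, 0.913, 1


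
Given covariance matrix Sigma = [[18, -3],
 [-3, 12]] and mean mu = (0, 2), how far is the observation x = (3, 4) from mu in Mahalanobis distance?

Step 1 — centre the observation: (x - mu) = (3, 2).

Step 2 — invert Sigma. det(Sigma) = 18·12 - (-3)² = 207.
  Sigma^{-1} = (1/det) · [[d, -b], [-b, a]] = [[0.058, 0.0145],
 [0.0145, 0.087]].

Step 3 — form the quadratic (x - mu)^T · Sigma^{-1} · (x - mu):
  Sigma^{-1} · (x - mu) = (0.2029, 0.2174).
  (x - mu)^T · [Sigma^{-1} · (x - mu)] = (3)·(0.2029) + (2)·(0.2174) = 1.0435.

Step 4 — take square root: d = √(1.0435) ≈ 1.0215.

d(x, mu) = √(1.0435) ≈ 1.0215


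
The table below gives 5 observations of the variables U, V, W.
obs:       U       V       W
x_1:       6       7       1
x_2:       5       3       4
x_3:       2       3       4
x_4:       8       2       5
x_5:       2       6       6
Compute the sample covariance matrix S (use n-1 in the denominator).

Step 1 — column means:
  mean(U) = (6 + 5 + 2 + 8 + 2) / 5 = 23/5 = 4.6
  mean(V) = (7 + 3 + 3 + 2 + 6) / 5 = 21/5 = 4.2
  mean(W) = (1 + 4 + 4 + 5 + 6) / 5 = 20/5 = 4

Step 2 — sample covariance S[i,j] = (1/(n-1)) · Σ_k (x_{k,i} - mean_i) · (x_{k,j} - mean_j), with n-1 = 4.
  S[U,U] = ((1.4)·(1.4) + (0.4)·(0.4) + (-2.6)·(-2.6) + (3.4)·(3.4) + (-2.6)·(-2.6)) / 4 = 27.2/4 = 6.8
  S[U,V] = ((1.4)·(2.8) + (0.4)·(-1.2) + (-2.6)·(-1.2) + (3.4)·(-2.2) + (-2.6)·(1.8)) / 4 = -5.6/4 = -1.4
  S[U,W] = ((1.4)·(-3) + (0.4)·(0) + (-2.6)·(0) + (3.4)·(1) + (-2.6)·(2)) / 4 = -6/4 = -1.5
  S[V,V] = ((2.8)·(2.8) + (-1.2)·(-1.2) + (-1.2)·(-1.2) + (-2.2)·(-2.2) + (1.8)·(1.8)) / 4 = 18.8/4 = 4.7
  S[V,W] = ((2.8)·(-3) + (-1.2)·(0) + (-1.2)·(0) + (-2.2)·(1) + (1.8)·(2)) / 4 = -7/4 = -1.75
  S[W,W] = ((-3)·(-3) + (0)·(0) + (0)·(0) + (1)·(1) + (2)·(2)) / 4 = 14/4 = 3.5

S is symmetric (S[j,i] = S[i,j]). Assembling:

S = [[6.8, -1.4, -1.5],
 [-1.4, 4.7, -1.75],
 [-1.5, -1.75, 3.5]]


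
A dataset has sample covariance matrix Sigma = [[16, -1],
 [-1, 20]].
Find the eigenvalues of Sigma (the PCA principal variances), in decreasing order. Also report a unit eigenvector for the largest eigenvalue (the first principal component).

Step 1 — characteristic polynomial of 2×2 Sigma:
  det(Sigma - λI) = λ² - trace · λ + det = 0.
  trace = 16 + 20 = 36, det = 16·20 - (-1)² = 319.
Step 2 — discriminant:
  Δ = trace² - 4·det = 1296 - 1276 = 20.
Step 3 — eigenvalues:
  λ = (trace ± √Δ)/2 = (36 ± 4.4721)/2,
  λ_1 = 20.2361,  λ_2 = 15.7639.

Step 4 — unit eigenvector for λ_1: solve (Sigma - λ_1 I)v = 0. First row:
  (16 - 20.2361)·v_x + (-1)·v_y = 0, i.e. (-4.2361)·v_x + (-1)·v_y = 0,
  so v ∝ (b, λ_1 - a) = (-1, 4.2361); multiply by -1 so the first entry is positive: u = (1, -4.2361).
  ||u|| = √((1)² + (-4.2361)²) = √(18.9443) ≈ 4.3525,
  v_1 = u/||u|| ≈ (0.2298, -0.9732) (||v_1|| = 1).

λ_1 = 20.2361,  λ_2 = 15.7639;  v_1 ≈ (0.2298, -0.9732)


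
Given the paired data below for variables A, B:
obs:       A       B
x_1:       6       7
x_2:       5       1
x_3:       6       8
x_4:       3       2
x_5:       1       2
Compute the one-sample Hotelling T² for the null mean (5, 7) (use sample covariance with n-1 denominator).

Step 1 — sample mean vector:
  mean(A) = (6 + 5 + 6 + 3 + 1) / 5 = 21/5 = 4.2
  mean(B) = (7 + 1 + 8 + 2 + 2) / 5 = 20/5 = 4
  x̄ = (4.2, 4),  deviation x̄ - mu_0 = (4.2, 4) - (5, 7) = (-0.8, -3).

Step 2 — sample covariance matrix, S[i,j] = (1/(n-1)) · Σ_k (x_{k,i} - mean_i) · (x_{k,j} - mean_j), divisor n-1 = 4:
  S[A,A] = ((1.8)·(1.8) + (0.8)·(0.8) + (1.8)·(1.8) + (-1.2)·(-1.2) + (-3.2)·(-3.2)) / 4 = 18.8/4 = 4.7
  S[A,B] = ((1.8)·(3) + (0.8)·(-3) + (1.8)·(4) + (-1.2)·(-2) + (-3.2)·(-2)) / 4 = 19/4 = 4.75
  S[B,B] = ((3)·(3) + (-3)·(-3) + (4)·(4) + (-2)·(-2) + (-2)·(-2)) / 4 = 42/4 = 10.5
  S = [[4.7, 4.75],
 [4.75, 10.5]].

Step 3 — invert S. det(S) = 4.7·10.5 - (4.75)² = 26.7875.
  S^{-1} = (1/det) · [[d, -b], [-b, a]] = [[0.392, -0.1773],
 [-0.1773, 0.1755]].

Step 4 — quadratic form (x̄ - mu_0)^T · S^{-1} · (x̄ - mu_0):
  S^{-1} · (x̄ - mu_0) = (0.2184, -0.3845),
  (x̄ - mu_0)^T · [...] = (-0.8)·(0.2184) + (-3)·(-0.3845) = 0.9788.

Step 5 — scale by n: T² = 5 · 0.9788 = 4.8941.

T² ≈ 4.8941


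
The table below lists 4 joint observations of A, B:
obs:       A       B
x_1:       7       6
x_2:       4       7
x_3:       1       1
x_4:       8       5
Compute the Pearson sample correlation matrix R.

Step 1 — column means:
  mean(A) = (7 + 4 + 1 + 8) / 4 = 20/4 = 5
  mean(B) = (6 + 7 + 1 + 5) / 4 = 19/4 = 4.75

Step 2 — sample variances and covariances s[i,j] = (1/(n-1)) · Σ_k (x_{k,i} - mean_i) · (x_{k,j} - mean_j), with n-1 = 3:
  s[A,A] = ((2)·(2) + (-1)·(-1) + (-4)·(-4) + (3)·(3)) / 3 = 30/3 = 10
  s[A,B] = ((2)·(1.25) + (-1)·(2.25) + (-4)·(-3.75) + (3)·(0.25)) / 3 = 16/3 = 5.3333
  s[B,B] = ((1.25)·(1.25) + (2.25)·(2.25) + (-3.75)·(-3.75) + (0.25)·(0.25)) / 3 = 20.75/3 = 6.9167
  Sample standard deviations s_i = √(s[i,i]):
  s(A) = √(10) = 3.1623
  s(B) = √(6.9167) = 2.63

Step 3 — r_{ij} = s_{ij} / (s_i · s_j):
  r[A,A] = 1 (diagonal).
  r[A,B] = 5.3333 / (3.1623 · 2.63) = 5.3333 / 8.3166 = 0.6413
  r[B,B] = 1 (diagonal).

R is symmetric with unit diagonal. Assembling:

R = [[1, 0.6413],
 [0.6413, 1]]


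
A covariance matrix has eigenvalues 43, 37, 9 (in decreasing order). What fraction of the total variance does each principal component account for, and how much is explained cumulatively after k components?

Step 1 — total variance = trace(Sigma) = Σ λ_i = 43 + 37 + 9 = 89.

Step 2 — fraction explained by component i = λ_i / Σ λ:
  PC1: 43/89 = 0.4831
  PC2: 37/89 = 0.4157
  PC3: 9/89 = 0.1011

Step 3 — cumulative fraction after k components = (λ_1 + ... + λ_k) / Σ λ:
  k = 1: 43/89 = 0.4831
  k = 2: (43 + 37)/89 = 80/89 = 0.8989
  k = 3: (43 + 37 + 9)/89 = 89/89 = 1

Summary (fraction, with percent):

explained: PC1 0.4831 (48.31%), PC2 0.4157 (41.57%), PC3 0.1011 (10.11%);  cumulative: 0.4831, 0.8989, 1


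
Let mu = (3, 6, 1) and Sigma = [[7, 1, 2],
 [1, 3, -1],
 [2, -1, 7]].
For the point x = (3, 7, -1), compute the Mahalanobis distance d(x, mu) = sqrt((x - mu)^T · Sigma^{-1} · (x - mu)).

Step 1 — centre the observation: (x - mu) = (0, 1, -2).

Step 2 — invert Sigma (cofactor / det for 3×3, or solve directly):
  Sigma^{-1} = [[0.1709, -0.0769, -0.0598],
 [-0.0769, 0.3846, 0.0769],
 [-0.0598, 0.0769, 0.1709]].

Step 3 — form the quadratic (x - mu)^T · Sigma^{-1} · (x - mu):
  Sigma^{-1} · (x - mu) = (0.0427, 0.2308, -0.265).
  (x - mu)^T · [Sigma^{-1} · (x - mu)] = (0)·(0.0427) + (1)·(0.2308) + (-2)·(-0.265) = 0.7607.

Step 4 — take square root: d = √(0.7607) ≈ 0.8722.

d(x, mu) = √(0.7607) ≈ 0.8722


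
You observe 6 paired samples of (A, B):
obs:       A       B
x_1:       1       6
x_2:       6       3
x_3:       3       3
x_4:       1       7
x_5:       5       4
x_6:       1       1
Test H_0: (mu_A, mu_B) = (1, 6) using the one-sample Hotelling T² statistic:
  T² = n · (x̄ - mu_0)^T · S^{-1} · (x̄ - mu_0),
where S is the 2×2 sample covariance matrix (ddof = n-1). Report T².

Step 1 — sample mean vector:
  mean(A) = (1 + 6 + 3 + 1 + 5 + 1) / 6 = 17/6 = 2.8333
  mean(B) = (6 + 3 + 3 + 7 + 4 + 1) / 6 = 24/6 = 4
  x̄ = (2.8333, 4),  deviation x̄ - mu_0 = (2.8333, 4) - (1, 6) = (1.8333, -2).

Step 2 — sample covariance matrix, S[i,j] = (1/(n-1)) · Σ_k (x_{k,i} - mean_i) · (x_{k,j} - mean_j), divisor n-1 = 5:
  S[A,A] = ((-1.8333)·(-1.8333) + (3.1667)·(3.1667) + (0.1667)·(0.1667) + (-1.8333)·(-1.8333) + (2.1667)·(2.1667) + (-1.8333)·(-1.8333)) / 5 = 24.8333/5 = 4.9667
  S[A,B] = ((-1.8333)·(2) + (3.1667)·(-1) + (0.1667)·(-1) + (-1.8333)·(3) + (2.1667)·(0) + (-1.8333)·(-3)) / 5 = -7/5 = -1.4
  S[B,B] = ((2)·(2) + (-1)·(-1) + (-1)·(-1) + (3)·(3) + (0)·(0) + (-3)·(-3)) / 5 = 24/5 = 4.8
  S = [[4.9667, -1.4],
 [-1.4, 4.8]].

Step 3 — invert S. det(S) = 4.9667·4.8 - (-1.4)² = 21.88.
  S^{-1} = (1/det) · [[d, -b], [-b, a]] = [[0.2194, 0.064],
 [0.064, 0.227]].

Step 4 — quadratic form (x̄ - mu_0)^T · S^{-1} · (x̄ - mu_0):
  S^{-1} · (x̄ - mu_0) = (0.2742, -0.3367),
  (x̄ - mu_0)^T · [...] = (1.8333)·(0.2742) + (-2)·(-0.3367) = 1.1761.

Step 5 — scale by n: T² = 6 · 1.1761 = 7.0567.

T² ≈ 7.0567


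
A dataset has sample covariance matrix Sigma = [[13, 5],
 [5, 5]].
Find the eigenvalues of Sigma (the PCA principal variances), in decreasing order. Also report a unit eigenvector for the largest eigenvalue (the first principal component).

Step 1 — characteristic polynomial of 2×2 Sigma:
  det(Sigma - λI) = λ² - trace · λ + det = 0.
  trace = 13 + 5 = 18, det = 13·5 - (5)² = 40.
Step 2 — discriminant:
  Δ = trace² - 4·det = 324 - 160 = 164.
Step 3 — eigenvalues:
  λ = (trace ± √Δ)/2 = (18 ± 12.8062)/2,
  λ_1 = 15.4031,  λ_2 = 2.5969.

Step 4 — unit eigenvector for λ_1: solve (Sigma - λ_1 I)v = 0. First row:
  (13 - 15.4031)·v_x + (5)·v_y = 0, i.e. (-2.4031)·v_x + (5)·v_y = 0,
  so v ∝ (b, λ_1 - a) = (5, 2.4031) = u.
  ||u|| = √((5)² + (2.4031)²) = √(30.775) ≈ 5.5475,
  v_1 = u/||u|| ≈ (0.9013, 0.4332) (||v_1|| = 1).

λ_1 = 15.4031,  λ_2 = 2.5969;  v_1 ≈ (0.9013, 0.4332)


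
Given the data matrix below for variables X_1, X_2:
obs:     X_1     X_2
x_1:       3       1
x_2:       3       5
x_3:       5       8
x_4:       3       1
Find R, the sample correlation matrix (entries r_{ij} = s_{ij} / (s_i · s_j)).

Step 1 — column means:
  mean(X_1) = (3 + 3 + 5 + 3) / 4 = 14/4 = 3.5
  mean(X_2) = (1 + 5 + 8 + 1) / 4 = 15/4 = 3.75

Step 2 — sample variances and covariances s[i,j] = (1/(n-1)) · Σ_k (x_{k,i} - mean_i) · (x_{k,j} - mean_j), with n-1 = 3:
  s[X_1,X_1] = ((-0.5)·(-0.5) + (-0.5)·(-0.5) + (1.5)·(1.5) + (-0.5)·(-0.5)) / 3 = 3/3 = 1
  s[X_1,X_2] = ((-0.5)·(-2.75) + (-0.5)·(1.25) + (1.5)·(4.25) + (-0.5)·(-2.75)) / 3 = 8.5/3 = 2.8333
  s[X_2,X_2] = ((-2.75)·(-2.75) + (1.25)·(1.25) + (4.25)·(4.25) + (-2.75)·(-2.75)) / 3 = 34.75/3 = 11.5833
  Sample standard deviations s_i = √(s[i,i]):
  s(X_1) = √(1) = 1
  s(X_2) = √(11.5833) = 3.4034

Step 3 — r_{ij} = s_{ij} / (s_i · s_j):
  r[X_1,X_1] = 1 (diagonal).
  r[X_1,X_2] = 2.8333 / (1 · 3.4034) = 2.8333 / 3.4034 = 0.8325
  r[X_2,X_2] = 1 (diagonal).

R is symmetric with unit diagonal. Assembling:

R = [[1, 0.8325],
 [0.8325, 1]]


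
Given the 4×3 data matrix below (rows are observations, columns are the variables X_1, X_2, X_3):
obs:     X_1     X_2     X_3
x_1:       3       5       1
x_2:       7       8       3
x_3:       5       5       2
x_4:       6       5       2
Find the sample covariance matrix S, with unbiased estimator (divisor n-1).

Step 1 — column means:
  mean(X_1) = (3 + 7 + 5 + 6) / 4 = 21/4 = 5.25
  mean(X_2) = (5 + 8 + 5 + 5) / 4 = 23/4 = 5.75
  mean(X_3) = (1 + 3 + 2 + 2) / 4 = 8/4 = 2

Step 2 — sample covariance S[i,j] = (1/(n-1)) · Σ_k (x_{k,i} - mean_i) · (x_{k,j} - mean_j), with n-1 = 3.
  S[X_1,X_1] = ((-2.25)·(-2.25) + (1.75)·(1.75) + (-0.25)·(-0.25) + (0.75)·(0.75)) / 3 = 8.75/3 = 2.9167
  S[X_1,X_2] = ((-2.25)·(-0.75) + (1.75)·(2.25) + (-0.25)·(-0.75) + (0.75)·(-0.75)) / 3 = 5.25/3 = 1.75
  S[X_1,X_3] = ((-2.25)·(-1) + (1.75)·(1) + (-0.25)·(0) + (0.75)·(0)) / 3 = 4/3 = 1.3333
  S[X_2,X_2] = ((-0.75)·(-0.75) + (2.25)·(2.25) + (-0.75)·(-0.75) + (-0.75)·(-0.75)) / 3 = 6.75/3 = 2.25
  S[X_2,X_3] = ((-0.75)·(-1) + (2.25)·(1) + (-0.75)·(0) + (-0.75)·(0)) / 3 = 3/3 = 1
  S[X_3,X_3] = ((-1)·(-1) + (1)·(1) + (0)·(0) + (0)·(0)) / 3 = 2/3 = 0.6667

S is symmetric (S[j,i] = S[i,j]). Assembling:

S = [[2.9167, 1.75, 1.3333],
 [1.75, 2.25, 1],
 [1.3333, 1, 0.6667]]


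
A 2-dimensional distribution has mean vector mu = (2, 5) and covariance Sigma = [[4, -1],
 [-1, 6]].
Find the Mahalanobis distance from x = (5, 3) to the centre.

Step 1 — centre the observation: (x - mu) = (3, -2).

Step 2 — invert Sigma. det(Sigma) = 4·6 - (-1)² = 23.
  Sigma^{-1} = (1/det) · [[d, -b], [-b, a]] = [[0.2609, 0.0435],
 [0.0435, 0.1739]].

Step 3 — form the quadratic (x - mu)^T · Sigma^{-1} · (x - mu):
  Sigma^{-1} · (x - mu) = (0.6957, -0.2174).
  (x - mu)^T · [Sigma^{-1} · (x - mu)] = (3)·(0.6957) + (-2)·(-0.2174) = 2.5217.

Step 4 — take square root: d = √(2.5217) ≈ 1.588.

d(x, mu) = √(2.5217) ≈ 1.588


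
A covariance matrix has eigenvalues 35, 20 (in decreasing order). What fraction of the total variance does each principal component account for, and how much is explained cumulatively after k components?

Step 1 — total variance = trace(Sigma) = Σ λ_i = 35 + 20 = 55.

Step 2 — fraction explained by component i = λ_i / Σ λ:
  PC1: 35/55 = 0.6364
  PC2: 20/55 = 0.3636

Step 3 — cumulative fraction after k components = (λ_1 + ... + λ_k) / Σ λ:
  k = 1: 35/55 = 0.6364
  k = 2: (35 + 20)/55 = 55/55 = 1

Summary (fraction, with percent):

explained: PC1 0.6364 (63.64%), PC2 0.3636 (36.36%);  cumulative: 0.6364, 1


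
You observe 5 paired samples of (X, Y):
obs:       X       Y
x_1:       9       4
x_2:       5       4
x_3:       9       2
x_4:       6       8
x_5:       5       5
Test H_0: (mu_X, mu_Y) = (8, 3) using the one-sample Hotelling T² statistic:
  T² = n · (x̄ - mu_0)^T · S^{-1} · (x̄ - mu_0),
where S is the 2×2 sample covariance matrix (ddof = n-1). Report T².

Step 1 — sample mean vector:
  mean(X) = (9 + 5 + 9 + 6 + 5) / 5 = 34/5 = 6.8
  mean(Y) = (4 + 4 + 2 + 8 + 5) / 5 = 23/5 = 4.6
  x̄ = (6.8, 4.6),  deviation x̄ - mu_0 = (6.8, 4.6) - (8, 3) = (-1.2, 1.6).

Step 2 — sample covariance matrix, S[i,j] = (1/(n-1)) · Σ_k (x_{k,i} - mean_i) · (x_{k,j} - mean_j), divisor n-1 = 4:
  S[X,X] = ((2.2)·(2.2) + (-1.8)·(-1.8) + (2.2)·(2.2) + (-0.8)·(-0.8) + (-1.8)·(-1.8)) / 4 = 16.8/4 = 4.2
  S[X,Y] = ((2.2)·(-0.6) + (-1.8)·(-0.6) + (2.2)·(-2.6) + (-0.8)·(3.4) + (-1.8)·(0.4)) / 4 = -9.4/4 = -2.35
  S[Y,Y] = ((-0.6)·(-0.6) + (-0.6)·(-0.6) + (-2.6)·(-2.6) + (3.4)·(3.4) + (0.4)·(0.4)) / 4 = 19.2/4 = 4.8
  S = [[4.2, -2.35],
 [-2.35, 4.8]].

Step 3 — invert S. det(S) = 4.2·4.8 - (-2.35)² = 14.6375.
  S^{-1} = (1/det) · [[d, -b], [-b, a]] = [[0.3279, 0.1605],
 [0.1605, 0.2869]].

Step 4 — quadratic form (x̄ - mu_0)^T · S^{-1} · (x̄ - mu_0):
  S^{-1} · (x̄ - mu_0) = (-0.1366, 0.2664),
  (x̄ - mu_0)^T · [...] = (-1.2)·(-0.1366) + (1.6)·(0.2664) = 0.5903.

Step 5 — scale by n: T² = 5 · 0.5903 = 2.9513.

T² ≈ 2.9513
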